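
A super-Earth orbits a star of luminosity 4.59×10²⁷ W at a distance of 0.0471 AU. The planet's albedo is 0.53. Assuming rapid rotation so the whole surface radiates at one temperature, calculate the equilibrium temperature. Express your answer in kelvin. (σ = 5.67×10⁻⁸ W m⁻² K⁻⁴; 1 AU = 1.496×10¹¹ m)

d = 0.0471 AU = 7.05×10⁹ m.
Flux: S = L/(4πd²) = 4.59×10²⁷/(4π×(7.05×10⁹)²) = 7.36×10⁶ W m⁻².
Energy balance: absorbed = emitted ⇒ πR²·S(1−A) = 4πR²·σT_eq⁴, so T_eq⁴ = S(1−A)/(4σ).
T_eq = [7.36×10⁶ × 0.47 / (4 × 5.67×10⁻⁸)]^(1/4) = (1.52×10¹³)^(1/4) = 1980 K.

T_eq ≈ 1980 K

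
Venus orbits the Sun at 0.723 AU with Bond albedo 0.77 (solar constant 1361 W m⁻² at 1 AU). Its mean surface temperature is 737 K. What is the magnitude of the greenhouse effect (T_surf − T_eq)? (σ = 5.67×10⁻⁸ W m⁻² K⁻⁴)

S = 1361/0.723² = 2604 W m⁻².
T_eq = [S(1−A)/(4σ)]^(1/4) = [2604×0.23/(4×5.67×10⁻⁸)]^(1/4) = 226.7 K.
ΔT = T_surf − T_eq = 737 − 226.7.

ΔT ≈ 510.3 K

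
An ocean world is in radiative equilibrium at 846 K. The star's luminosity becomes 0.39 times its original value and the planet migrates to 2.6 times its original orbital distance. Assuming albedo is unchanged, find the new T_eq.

T_eq ∝ L^(1/4) · d^(−1/2).
T′ = 846 × 0.39^(1/4) / 2.6^(1/2) = 415 K.

T_eq ≈ 415 K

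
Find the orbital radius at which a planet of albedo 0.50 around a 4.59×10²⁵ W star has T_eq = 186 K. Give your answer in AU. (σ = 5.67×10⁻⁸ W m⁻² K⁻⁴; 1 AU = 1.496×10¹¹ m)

d ≈ 0.548 AU

From T_eq⁴ = L(1−A)/(16πσd²): d = √[L(1−A)/(16πσT_eq⁴)].
d = √[4.59×10²⁵ × 0.50 / (16π × 5.67×10⁻⁸ × (186)⁴)] = 8.20×10¹⁰ m = 0.548 AU.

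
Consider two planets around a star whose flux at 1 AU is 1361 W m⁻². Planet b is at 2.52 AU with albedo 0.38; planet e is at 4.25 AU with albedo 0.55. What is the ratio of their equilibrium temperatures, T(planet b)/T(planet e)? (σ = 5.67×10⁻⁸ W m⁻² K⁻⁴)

T₁/T₂ ≈ 1.407

T_eq = [S₀(1−A)/(4σd²)]^(1/4), so T ∝ (1−A)^(1/4) / √d.
T₁ = [1361×0.62/(4×5.67×10⁻⁸×2.52²)]^(1/4) = 155.58 K.
T₂ = [1361×0.45/(4×5.67×10⁻⁸×4.25²)]^(1/4) = 110.58 K.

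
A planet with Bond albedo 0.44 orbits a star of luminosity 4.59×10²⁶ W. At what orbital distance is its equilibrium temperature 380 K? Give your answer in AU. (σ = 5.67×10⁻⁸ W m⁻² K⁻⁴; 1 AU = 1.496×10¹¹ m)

d ≈ 0.440 AU

From T_eq⁴ = L(1−A)/(16πσd²): d = √[L(1−A)/(16πσT_eq⁴)].
d = √[4.59×10²⁶ × 0.56 / (16π × 5.67×10⁻⁸ × (380)⁴)] = 6.58×10¹⁰ m = 0.440 AU.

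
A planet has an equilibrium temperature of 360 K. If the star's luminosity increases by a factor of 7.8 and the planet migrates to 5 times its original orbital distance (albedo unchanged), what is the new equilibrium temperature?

T_eq ≈ 269 K

T_eq ∝ L^(1/4) · d^(−1/2).
T′ = 360 × 7.8^(1/4) / 5^(1/2) = 269 K.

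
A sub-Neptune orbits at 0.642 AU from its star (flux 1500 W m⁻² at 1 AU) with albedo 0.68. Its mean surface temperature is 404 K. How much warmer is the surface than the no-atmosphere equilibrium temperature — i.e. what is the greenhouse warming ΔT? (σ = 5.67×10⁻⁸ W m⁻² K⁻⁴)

ΔT ≈ 136.3 K

S = 1500/0.642² = 3639 W m⁻².
T_eq = [S(1−A)/(4σ)]^(1/4) = [3639×0.32/(4×5.67×10⁻⁸)]^(1/4) = 267.7 K.
ΔT = T_surf − T_eq = 404 − 267.7.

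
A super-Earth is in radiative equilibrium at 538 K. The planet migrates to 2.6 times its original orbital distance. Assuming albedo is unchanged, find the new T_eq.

T_eq ≈ 334 K

T_eq ∝ L^(1/4) · d^(−1/2).
T′ = 538 / 2.6^(1/2) = 334 K.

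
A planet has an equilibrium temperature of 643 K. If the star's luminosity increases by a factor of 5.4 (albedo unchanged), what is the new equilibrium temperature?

T_eq ≈ 980 K

T_eq ∝ L^(1/4) · d^(−1/2).
T′ = 643 × 5.4^(1/4) = 980 K.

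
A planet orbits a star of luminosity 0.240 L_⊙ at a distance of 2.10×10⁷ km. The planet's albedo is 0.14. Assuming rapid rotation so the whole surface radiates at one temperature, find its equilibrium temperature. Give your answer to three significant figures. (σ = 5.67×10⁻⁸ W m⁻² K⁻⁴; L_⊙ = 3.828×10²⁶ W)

d = 2.10×10⁷ km = 2.10×10¹⁰ m.
L = 0.240 × 3.828×10²⁶ = 9.19×10²⁵ W.
Flux: S = L/(4πd²) = 9.19×10²⁵/(4π×(2.10×10¹⁰)²) = 1.66×10⁴ W m⁻².
Energy balance: absorbed = emitted ⇒ πR²·S(1−A) = 4πR²·σT_eq⁴, so T_eq⁴ = S(1−A)/(4σ).
T_eq = [1.66×10⁴ × 0.86 / (4 × 5.67×10⁻⁸)]^(1/4) = (6.29×10¹⁰)^(1/4) = 501 K.

T_eq ≈ 501 K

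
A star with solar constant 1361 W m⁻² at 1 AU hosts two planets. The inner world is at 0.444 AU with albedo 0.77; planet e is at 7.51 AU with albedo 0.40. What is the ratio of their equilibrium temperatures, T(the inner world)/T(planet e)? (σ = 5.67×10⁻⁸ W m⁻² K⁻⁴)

T_eq = [S₀(1−A)/(4σd²)]^(1/4), so T ∝ (1−A)^(1/4) / √d.
T₁ = [1361×0.23/(4×5.67×10⁻⁸×0.444²)]^(1/4) = 289.26 K.
T₂ = [1361×0.60/(4×5.67×10⁻⁸×7.51²)]^(1/4) = 89.39 K.

T₁/T₂ ≈ 3.236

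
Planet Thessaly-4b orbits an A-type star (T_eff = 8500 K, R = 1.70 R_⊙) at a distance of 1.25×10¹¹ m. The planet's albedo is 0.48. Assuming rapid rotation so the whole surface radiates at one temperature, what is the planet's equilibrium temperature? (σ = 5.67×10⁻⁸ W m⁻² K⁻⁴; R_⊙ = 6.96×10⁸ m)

R_⋆ = 1.70 × 6.96×10⁸ = 1.18×10⁹ m.
L = 4πR_⋆²σT_⋆⁴ = 4π(1.18×10⁹)² × 5.67×10⁻⁸ × (8500)⁴ = 5.21×10²⁷ W.
S = L/(4πd²) = 2.65×10⁴ W m⁻².
Energy balance: absorbed = emitted ⇒ πR²·S(1−A) = 4πR²·σT_eq⁴, so T_eq⁴ = S(1−A)/(4σ).
T_eq = [2.65×10⁴ × 0.52 / (4 × 5.67×10⁻⁸)]^(1/4) = (6.08×10¹⁰)^(1/4) = 497 K.

T_eq ≈ 497 K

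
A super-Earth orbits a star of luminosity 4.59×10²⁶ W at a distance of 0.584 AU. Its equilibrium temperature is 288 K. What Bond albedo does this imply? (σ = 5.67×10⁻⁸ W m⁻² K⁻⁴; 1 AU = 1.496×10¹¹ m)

A ≈ 0.67

d = 0.584 AU = 8.74×10¹⁰ m.
Flux: S = L/(4πd²) = 4.59×10²⁶/(4π×(8.74×10¹⁰)²) = 4790 W m⁻².
From T_eq⁴ = S(1−A)/(4σ): 1−A = 4σT_eq⁴/S.
1−A = 4 × 5.67×10⁻⁸ × (288)⁴ / 4790 = 0.326.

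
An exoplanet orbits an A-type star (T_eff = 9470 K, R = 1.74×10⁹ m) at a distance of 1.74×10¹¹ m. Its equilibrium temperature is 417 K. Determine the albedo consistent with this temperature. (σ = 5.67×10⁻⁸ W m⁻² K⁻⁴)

A ≈ 0.85

L = 4πR_⋆²σT_⋆⁴ = 4π(1.74×10⁹)² × 5.67×10⁻⁸ × (9470)⁴ = 1.73×10²⁸ W.
S = L/(4πd²) = 4.56×10⁴ W m⁻².
From T_eq⁴ = S(1−A)/(4σ): 1−A = 4σT_eq⁴/S.
1−A = 4 × 5.67×10⁻⁸ × (417)⁴ / 4.56×10⁴ = 0.150.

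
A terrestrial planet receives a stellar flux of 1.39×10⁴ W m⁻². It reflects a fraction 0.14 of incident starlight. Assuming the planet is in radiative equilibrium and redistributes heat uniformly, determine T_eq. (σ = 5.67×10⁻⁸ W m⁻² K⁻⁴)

T_eq ≈ 479 K

Energy balance: absorbed = emitted ⇒ πR²·S(1−A) = 4πR²·σT_eq⁴, so T_eq⁴ = S(1−A)/(4σ).
T_eq = [1.39×10⁴ × 0.86 / (4 × 5.67×10⁻⁸)]^(1/4) = (5.27×10¹⁰)^(1/4) = 479 K.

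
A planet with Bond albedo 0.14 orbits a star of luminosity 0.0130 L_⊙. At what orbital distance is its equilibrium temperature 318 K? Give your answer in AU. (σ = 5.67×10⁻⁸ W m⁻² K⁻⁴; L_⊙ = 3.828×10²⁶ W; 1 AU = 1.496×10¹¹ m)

L = 0.0130 × 3.828×10²⁶ = 4.98×10²⁴ W.
From T_eq⁴ = L(1−A)/(16πσd²): d = √[L(1−A)/(16πσT_eq⁴)].
d = √[4.98×10²⁴ × 0.86 / (16π × 5.67×10⁻⁸ × (318)⁴)] = 1.21×10¹⁰ m = 0.0810 AU.

d ≈ 0.0810 AU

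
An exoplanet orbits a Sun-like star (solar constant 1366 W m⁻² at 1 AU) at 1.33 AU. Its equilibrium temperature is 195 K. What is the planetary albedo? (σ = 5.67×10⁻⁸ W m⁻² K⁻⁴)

Flux at 1.33 AU: S = 1366/1.33² = 772 W m⁻².
From T_eq⁴ = S(1−A)/(4σ): 1−A = 4σT_eq⁴/S.
1−A = 4 × 5.67×10⁻⁸ × (195)⁴ / 772 = 0.425.

A ≈ 0.58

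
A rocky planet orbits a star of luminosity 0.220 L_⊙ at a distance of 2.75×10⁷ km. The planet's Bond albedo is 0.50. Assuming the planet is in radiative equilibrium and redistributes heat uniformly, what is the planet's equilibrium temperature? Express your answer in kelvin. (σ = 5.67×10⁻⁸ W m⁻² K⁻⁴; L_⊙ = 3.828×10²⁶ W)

d = 2.75×10⁷ km = 2.75×10¹⁰ m.
L = 0.220 × 3.828×10²⁶ = 8.42×10²⁵ W.
Flux: S = L/(4πd²) = 8.42×10²⁵/(4π×(2.75×10¹⁰)²) = 8860 W m⁻².
Energy balance: absorbed = emitted ⇒ πR²·S(1−A) = 4πR²·σT_eq⁴, so T_eq⁴ = S(1−A)/(4σ).
T_eq = [8860 × 0.50 / (4 × 5.67×10⁻⁸)]^(1/4) = (1.95×10¹⁰)^(1/4) = 374 K.

T_eq ≈ 374 K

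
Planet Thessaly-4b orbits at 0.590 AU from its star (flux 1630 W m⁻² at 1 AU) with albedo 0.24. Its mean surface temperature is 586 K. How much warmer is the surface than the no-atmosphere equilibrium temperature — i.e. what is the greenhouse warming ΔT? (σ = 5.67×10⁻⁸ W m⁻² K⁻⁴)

ΔT ≈ 232.1 K

S = 1630/0.590² = 4683 W m⁻².
T_eq = [S(1−A)/(4σ)]^(1/4) = [4683×0.76/(4×5.67×10⁻⁸)]^(1/4) = 353.9 K.
ΔT = T_surf − T_eq = 586 − 353.9.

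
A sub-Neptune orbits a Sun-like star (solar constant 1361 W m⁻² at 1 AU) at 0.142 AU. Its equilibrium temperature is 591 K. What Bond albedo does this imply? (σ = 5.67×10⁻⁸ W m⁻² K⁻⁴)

Flux at 0.142 AU: S = 1361/0.142² = 6.75×10⁴ W m⁻².
From T_eq⁴ = S(1−A)/(4σ): 1−A = 4σT_eq⁴/S.
1−A = 4 × 5.67×10⁻⁸ × (591)⁴ / 6.75×10⁴ = 0.410.

A ≈ 0.59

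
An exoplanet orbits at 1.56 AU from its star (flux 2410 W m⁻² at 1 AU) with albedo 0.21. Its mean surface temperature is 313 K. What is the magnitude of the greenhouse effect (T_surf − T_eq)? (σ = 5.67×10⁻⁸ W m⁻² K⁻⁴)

S = 2410/1.56² = 990.3 W m⁻².
T_eq = [S(1−A)/(4σ)]^(1/4) = [990.3×0.79/(4×5.67×10⁻⁸)]^(1/4) = 242.3 K.
ΔT = T_surf − T_eq = 313 − 242.3.

ΔT ≈ 70.7 K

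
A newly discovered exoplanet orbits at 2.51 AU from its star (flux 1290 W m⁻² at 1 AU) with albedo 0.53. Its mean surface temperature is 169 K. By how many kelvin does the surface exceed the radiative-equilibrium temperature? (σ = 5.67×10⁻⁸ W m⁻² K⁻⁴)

ΔT ≈ 25.5 K

S = 1290/2.51² = 204.8 W m⁻².
T_eq = [S(1−A)/(4σ)]^(1/4) = [204.8×0.47/(4×5.67×10⁻⁸)]^(1/4) = 143.5 K.
ΔT = T_surf − T_eq = 169 − 143.5.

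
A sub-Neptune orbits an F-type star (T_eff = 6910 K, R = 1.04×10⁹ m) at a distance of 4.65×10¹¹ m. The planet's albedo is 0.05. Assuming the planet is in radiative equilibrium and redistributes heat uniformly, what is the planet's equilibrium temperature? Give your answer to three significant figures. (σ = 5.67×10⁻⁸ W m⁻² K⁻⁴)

L = 4πR_⋆²σT_⋆⁴ = 4π(1.04×10⁹)² × 5.67×10⁻⁸ × (6910)⁴ = 1.76×10²⁷ W.
S = L/(4πd²) = 647 W m⁻².
Energy balance: absorbed = emitted ⇒ πR²·S(1−A) = 4πR²·σT_eq⁴, so T_eq⁴ = S(1−A)/(4σ).
T_eq = [647 × 0.95 / (4 × 5.67×10⁻⁸)]^(1/4) = (2.71×10⁹)^(1/4) = 228 K.

T_eq ≈ 228 K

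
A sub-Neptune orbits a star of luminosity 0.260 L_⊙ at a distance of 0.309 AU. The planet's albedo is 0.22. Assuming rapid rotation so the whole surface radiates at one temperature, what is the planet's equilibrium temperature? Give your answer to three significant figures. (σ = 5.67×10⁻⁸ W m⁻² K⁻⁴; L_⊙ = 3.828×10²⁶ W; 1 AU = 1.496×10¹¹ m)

d = 0.309 AU = 4.62×10¹⁰ m.
L = 0.260 × 3.828×10²⁶ = 9.95×10²⁵ W.
Flux: S = L/(4πd²) = 9.95×10²⁵/(4π×(4.62×10¹⁰)²) = 3710 W m⁻².
Energy balance: absorbed = emitted ⇒ πR²·S(1−A) = 4πR²·σT_eq⁴, so T_eq⁴ = S(1−A)/(4σ).
T_eq = [3710 × 0.78 / (4 × 5.67×10⁻⁸)]^(1/4) = (1.27×10¹⁰)^(1/4) = 336 K.

T_eq ≈ 336 K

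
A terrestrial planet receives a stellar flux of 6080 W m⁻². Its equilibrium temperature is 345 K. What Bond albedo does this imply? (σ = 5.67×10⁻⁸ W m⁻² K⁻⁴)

From T_eq⁴ = S(1−A)/(4σ): 1−A = 4σT_eq⁴/S.
1−A = 4 × 5.67×10⁻⁸ × (345)⁴ / 6080 = 0.528.

A ≈ 0.47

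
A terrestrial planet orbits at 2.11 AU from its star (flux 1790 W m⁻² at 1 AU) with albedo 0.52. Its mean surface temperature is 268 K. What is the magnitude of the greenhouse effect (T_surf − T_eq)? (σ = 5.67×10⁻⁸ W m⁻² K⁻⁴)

S = 1790/2.11² = 402.1 W m⁻².
T_eq = [S(1−A)/(4σ)]^(1/4) = [402.1×0.48/(4×5.67×10⁻⁸)]^(1/4) = 170.8 K.
ΔT = T_surf − T_eq = 268 − 170.8.

ΔT ≈ 97.2 K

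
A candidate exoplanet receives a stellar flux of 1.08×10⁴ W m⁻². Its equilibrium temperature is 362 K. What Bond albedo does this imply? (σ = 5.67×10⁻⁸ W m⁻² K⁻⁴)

From T_eq⁴ = S(1−A)/(4σ): 1−A = 4σT_eq⁴/S.
1−A = 4 × 5.67×10⁻⁸ × (362)⁴ / 1.08×10⁴ = 0.361.

A ≈ 0.64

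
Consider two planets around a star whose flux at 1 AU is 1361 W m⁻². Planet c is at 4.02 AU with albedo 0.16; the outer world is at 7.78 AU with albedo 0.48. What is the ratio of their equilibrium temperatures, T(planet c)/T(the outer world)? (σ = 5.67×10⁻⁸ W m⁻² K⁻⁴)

T_eq = [S₀(1−A)/(4σd²)]^(1/4), so T ∝ (1−A)^(1/4) / √d.
T₁ = [1361×0.84/(4×5.67×10⁻⁸×4.02²)]^(1/4) = 132.90 K.
T₂ = [1361×0.52/(4×5.67×10⁻⁸×7.78²)]^(1/4) = 84.74 K.

T₁/T₂ ≈ 1.568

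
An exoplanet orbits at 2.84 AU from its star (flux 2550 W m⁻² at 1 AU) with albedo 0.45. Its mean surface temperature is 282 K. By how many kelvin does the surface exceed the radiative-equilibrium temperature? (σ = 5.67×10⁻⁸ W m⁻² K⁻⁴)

S = 2550/2.84² = 316.2 W m⁻².
T_eq = [S(1−A)/(4σ)]^(1/4) = [316.2×0.55/(4×5.67×10⁻⁸)]^(1/4) = 166.4 K.
ΔT = T_surf − T_eq = 282 − 166.4.

ΔT ≈ 115.6 K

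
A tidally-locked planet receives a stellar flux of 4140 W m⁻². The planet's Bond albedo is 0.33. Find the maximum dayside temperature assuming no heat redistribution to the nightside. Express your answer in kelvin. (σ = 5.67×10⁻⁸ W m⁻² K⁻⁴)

With no redistribution each surface element balances locally: S(1−A) = σT⁴.
T = [4140 × 0.67 / 5.67×10⁻⁸]^(1/4) = (4.89×10¹⁰)^(1/4) = 470 K.

T_ss ≈ 470 K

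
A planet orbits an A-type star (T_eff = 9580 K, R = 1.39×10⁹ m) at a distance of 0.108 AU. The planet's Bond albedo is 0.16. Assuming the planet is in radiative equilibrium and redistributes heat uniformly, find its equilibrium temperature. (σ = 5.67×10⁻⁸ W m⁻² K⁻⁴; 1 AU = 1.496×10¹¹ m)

T_eq ≈ 1900 K

d = 0.108 AU = 1.62×10¹⁰ m.
L = 4πR_⋆²σT_⋆⁴ = 4π(1.39×10⁹)² × 5.67×10⁻⁸ × (9580)⁴ = 1.16×10²⁸ W.
S = L/(4πd²) = 3.53×10⁶ W m⁻².
Energy balance: absorbed = emitted ⇒ πR²·S(1−A) = 4πR²·σT_eq⁴, so T_eq⁴ = S(1−A)/(4σ).
T_eq = [3.53×10⁶ × 0.84 / (4 × 5.67×10⁻⁸)]^(1/4) = (1.31×10¹³)^(1/4) = 1900 K.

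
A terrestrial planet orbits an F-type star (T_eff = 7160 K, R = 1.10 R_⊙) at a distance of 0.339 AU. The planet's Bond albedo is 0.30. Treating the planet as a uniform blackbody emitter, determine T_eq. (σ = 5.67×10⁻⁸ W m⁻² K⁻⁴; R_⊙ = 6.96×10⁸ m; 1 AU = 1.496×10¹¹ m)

R_⋆ = 1.10 × 6.96×10⁸ = 7.66×10⁸ m.
d = 0.339 AU = 5.07×10¹⁰ m.
L = 4πR_⋆²σT_⋆⁴ = 4π(7.66×10⁸)² × 5.67×10⁻⁸ × (7160)⁴ = 1.10×10²⁷ W.
S = L/(4πd²) = 3.40×10⁴ W m⁻².
Energy balance: absorbed = emitted ⇒ πR²·S(1−A) = 4πR²·σT_eq⁴, so T_eq⁴ = S(1−A)/(4σ).
T_eq = [3.40×10⁴ × 0.70 / (4 × 5.67×10⁻⁸)]^(1/4) = (1.05×10¹¹)^(1/4) = 569 K.

T_eq ≈ 569 K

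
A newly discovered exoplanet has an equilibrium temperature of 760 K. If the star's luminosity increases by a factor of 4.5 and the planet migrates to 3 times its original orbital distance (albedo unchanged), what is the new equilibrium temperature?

T_eq ∝ L^(1/4) · d^(−1/2).
T′ = 760 × 4.5^(1/4) / 3^(1/2) = 639 K.

T_eq ≈ 639 K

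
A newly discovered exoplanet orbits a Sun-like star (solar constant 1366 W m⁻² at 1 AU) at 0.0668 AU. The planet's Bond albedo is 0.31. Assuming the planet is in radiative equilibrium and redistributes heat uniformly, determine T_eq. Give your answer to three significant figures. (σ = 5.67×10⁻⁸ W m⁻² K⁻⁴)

Flux at 0.0668 AU: S = 1366/0.0668² = 3.06×10⁵ W m⁻².
Energy balance: absorbed = emitted ⇒ πR²·S(1−A) = 4πR²·σT_eq⁴, so T_eq⁴ = S(1−A)/(4σ).
T_eq = [3.06×10⁵ × 0.69 / (4 × 5.67×10⁻⁸)]^(1/4) = (9.31×10¹¹)^(1/4) = 982 K.

T_eq ≈ 982 K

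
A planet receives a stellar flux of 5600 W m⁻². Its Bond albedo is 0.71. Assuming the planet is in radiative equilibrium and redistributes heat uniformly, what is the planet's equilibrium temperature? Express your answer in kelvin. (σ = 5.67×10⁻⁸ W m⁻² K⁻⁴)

T_eq ≈ 291 K

Energy balance: absorbed = emitted ⇒ πR²·S(1−A) = 4πR²·σT_eq⁴, so T_eq⁴ = S(1−A)/(4σ).
T_eq = [5600 × 0.29 / (4 × 5.67×10⁻⁸)]^(1/4) = (7.16×10⁹)^(1/4) = 291 K.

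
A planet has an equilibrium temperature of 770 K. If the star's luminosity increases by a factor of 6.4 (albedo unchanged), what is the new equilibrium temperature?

T_eq ∝ L^(1/4) · d^(−1/2).
T′ = 770 × 6.4^(1/4) = 1220 K.

T_eq ≈ 1220 K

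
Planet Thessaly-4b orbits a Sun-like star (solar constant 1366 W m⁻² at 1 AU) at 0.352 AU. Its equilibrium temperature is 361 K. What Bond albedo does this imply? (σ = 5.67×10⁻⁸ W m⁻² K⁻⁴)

A ≈ 0.65

Flux at 0.352 AU: S = 1366/0.352² = 1.10×10⁴ W m⁻².
From T_eq⁴ = S(1−A)/(4σ): 1−A = 4σT_eq⁴/S.
1−A = 4 × 5.67×10⁻⁸ × (361)⁴ / 1.10×10⁴ = 0.349.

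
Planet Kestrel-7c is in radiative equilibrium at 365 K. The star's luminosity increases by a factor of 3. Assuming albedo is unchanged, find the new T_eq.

T_eq ≈ 480 K

T_eq ∝ L^(1/4) · d^(−1/2).
T′ = 365 × 3^(1/4) = 480 K.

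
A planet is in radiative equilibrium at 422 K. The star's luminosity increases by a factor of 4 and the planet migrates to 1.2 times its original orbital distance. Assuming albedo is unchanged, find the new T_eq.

T_eq ∝ L^(1/4) · d^(−1/2).
T′ = 422 × 4^(1/4) / 1.2^(1/2) = 545 K.

T_eq ≈ 545 K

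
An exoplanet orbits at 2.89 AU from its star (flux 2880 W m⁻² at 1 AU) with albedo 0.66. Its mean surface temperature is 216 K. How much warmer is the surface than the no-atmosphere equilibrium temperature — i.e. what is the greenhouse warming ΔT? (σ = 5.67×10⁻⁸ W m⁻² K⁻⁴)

ΔT ≈ 65.2 K

S = 2880/2.89² = 344.8 W m⁻².
T_eq = [S(1−A)/(4σ)]^(1/4) = [344.8×0.34/(4×5.67×10⁻⁸)]^(1/4) = 150.8 K.
ΔT = T_surf − T_eq = 216 − 150.8.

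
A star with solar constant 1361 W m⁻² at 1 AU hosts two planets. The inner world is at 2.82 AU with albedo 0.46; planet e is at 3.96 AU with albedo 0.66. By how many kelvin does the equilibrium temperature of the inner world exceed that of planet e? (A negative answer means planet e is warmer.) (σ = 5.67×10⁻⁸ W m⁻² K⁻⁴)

T_eq = [S₀(1−A)/(4σd²)]^(1/4), so T ∝ (1−A)^(1/4) / √d.
T₁ = [1361×0.54/(4×5.67×10⁻⁸×2.82²)]^(1/4) = 142.08 K.
T₂ = [1361×0.34/(4×5.67×10⁻⁸×3.96²)]^(1/4) = 106.80 K.

ΔT ≈ 35.3 K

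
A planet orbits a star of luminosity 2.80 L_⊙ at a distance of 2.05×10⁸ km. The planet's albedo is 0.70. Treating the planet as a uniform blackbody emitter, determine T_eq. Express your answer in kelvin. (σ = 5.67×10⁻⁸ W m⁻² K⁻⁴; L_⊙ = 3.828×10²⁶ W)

T_eq ≈ 228 K

d = 2.05×10⁸ km = 2.05×10¹¹ m.
L = 2.80 × 3.828×10²⁶ = 1.07×10²⁷ W.
Flux: S = L/(4πd²) = 1.07×10²⁷/(4π×(2.05×10¹¹)²) = 2030 W m⁻².
Energy balance: absorbed = emitted ⇒ πR²·S(1−A) = 4πR²·σT_eq⁴, so T_eq⁴ = S(1−A)/(4σ).
T_eq = [2030 × 0.30 / (4 × 5.67×10⁻⁸)]^(1/4) = (2.68×10⁹)^(1/4) = 228 K.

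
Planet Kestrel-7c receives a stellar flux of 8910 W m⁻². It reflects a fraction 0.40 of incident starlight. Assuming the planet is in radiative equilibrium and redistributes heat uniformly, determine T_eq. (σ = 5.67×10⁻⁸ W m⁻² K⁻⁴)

Energy balance: absorbed = emitted ⇒ πR²·S(1−A) = 4πR²·σT_eq⁴, so T_eq⁴ = S(1−A)/(4σ).
T_eq = [8910 × 0.60 / (4 × 5.67×10⁻⁸)]^(1/4) = (2.36×10¹⁰)^(1/4) = 392 K.

T_eq ≈ 392 K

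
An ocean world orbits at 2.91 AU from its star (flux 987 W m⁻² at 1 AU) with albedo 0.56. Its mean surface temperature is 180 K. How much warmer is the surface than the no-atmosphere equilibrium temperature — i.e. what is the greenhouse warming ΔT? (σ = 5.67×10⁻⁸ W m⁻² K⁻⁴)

S = 987/2.91² = 116.6 W m⁻².
T_eq = [S(1−A)/(4σ)]^(1/4) = [116.6×0.44/(4×5.67×10⁻⁸)]^(1/4) = 122.6 K.
ΔT = T_surf − T_eq = 180 − 122.6.

ΔT ≈ 57.4 K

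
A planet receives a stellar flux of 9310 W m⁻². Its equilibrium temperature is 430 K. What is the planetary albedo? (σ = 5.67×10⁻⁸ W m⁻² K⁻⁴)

From T_eq⁴ = S(1−A)/(4σ): 1−A = 4σT_eq⁴/S.
1−A = 4 × 5.67×10⁻⁸ × (430)⁴ / 9310 = 0.833.

A ≈ 0.17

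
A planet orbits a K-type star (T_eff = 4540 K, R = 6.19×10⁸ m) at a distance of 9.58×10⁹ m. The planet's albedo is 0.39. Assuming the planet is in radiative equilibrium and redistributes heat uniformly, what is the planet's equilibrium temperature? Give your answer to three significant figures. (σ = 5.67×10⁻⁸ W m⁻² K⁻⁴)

L = 4πR_⋆²σT_⋆⁴ = 4π(6.19×10⁸)² × 5.67×10⁻⁸ × (4540)⁴ = 1.16×10²⁶ W.
S = L/(4πd²) = 1.01×10⁵ W m⁻².
Energy balance: absorbed = emitted ⇒ πR²·S(1−A) = 4πR²·σT_eq⁴, so T_eq⁴ = S(1−A)/(4σ).
T_eq = [1.01×10⁵ × 0.61 / (4 × 5.67×10⁻⁸)]^(1/4) = (2.70×10¹¹)^(1/4) = 721 K.

T_eq ≈ 721 K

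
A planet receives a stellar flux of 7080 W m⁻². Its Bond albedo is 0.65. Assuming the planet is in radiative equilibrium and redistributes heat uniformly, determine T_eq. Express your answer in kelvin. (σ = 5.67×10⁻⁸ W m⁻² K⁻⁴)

T_eq ≈ 323 K

Energy balance: absorbed = emitted ⇒ πR²·S(1−A) = 4πR²·σT_eq⁴, so T_eq⁴ = S(1−A)/(4σ).
T_eq = [7080 × 0.35 / (4 × 5.67×10⁻⁸)]^(1/4) = (1.09×10¹⁰)^(1/4) = 323 K.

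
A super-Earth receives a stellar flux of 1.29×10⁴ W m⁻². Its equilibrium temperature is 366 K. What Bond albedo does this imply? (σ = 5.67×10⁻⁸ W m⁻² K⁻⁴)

From T_eq⁴ = S(1−A)/(4σ): 1−A = 4σT_eq⁴/S.
1−A = 4 × 5.67×10⁻⁸ × (366)⁴ / 1.29×10⁴ = 0.315.

A ≈ 0.68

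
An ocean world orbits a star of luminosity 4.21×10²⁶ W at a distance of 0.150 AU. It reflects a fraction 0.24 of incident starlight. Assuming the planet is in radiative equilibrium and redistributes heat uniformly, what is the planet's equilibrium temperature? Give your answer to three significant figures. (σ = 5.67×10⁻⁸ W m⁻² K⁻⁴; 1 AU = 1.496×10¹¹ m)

T_eq ≈ 687 K

d = 0.150 AU = 2.24×10¹⁰ m.
Flux: S = L/(4πd²) = 4.21×10²⁶/(4π×(2.24×10¹⁰)²) = 6.65×10⁴ W m⁻².
Energy balance: absorbed = emitted ⇒ πR²·S(1−A) = 4πR²·σT_eq⁴, so T_eq⁴ = S(1−A)/(4σ).
T_eq = [6.65×10⁴ × 0.76 / (4 × 5.67×10⁻⁸)]^(1/4) = (2.23×10¹¹)^(1/4) = 687 K.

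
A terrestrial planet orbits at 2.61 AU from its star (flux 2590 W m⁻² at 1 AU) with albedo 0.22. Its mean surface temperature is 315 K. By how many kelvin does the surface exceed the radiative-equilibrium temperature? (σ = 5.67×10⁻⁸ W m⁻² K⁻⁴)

S = 2590/2.61² = 380.2 W m⁻².
T_eq = [S(1−A)/(4σ)]^(1/4) = [380.2×0.78/(4×5.67×10⁻⁸)]^(1/4) = 190.2 K.
ΔT = T_surf − T_eq = 315 − 190.2.

ΔT ≈ 124.8 K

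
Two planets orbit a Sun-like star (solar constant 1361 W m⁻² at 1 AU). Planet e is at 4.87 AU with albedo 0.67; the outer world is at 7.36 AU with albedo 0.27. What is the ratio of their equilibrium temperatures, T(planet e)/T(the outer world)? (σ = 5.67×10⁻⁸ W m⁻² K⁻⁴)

T_eq = [S₀(1−A)/(4σd²)]^(1/4), so T ∝ (1−A)^(1/4) / √d.
T₁ = [1361×0.33/(4×5.67×10⁻⁸×4.87²)]^(1/4) = 95.59 K.
T₂ = [1361×0.73/(4×5.67×10⁻⁸×7.36²)]^(1/4) = 94.83 K.

T₁/T₂ ≈ 1.008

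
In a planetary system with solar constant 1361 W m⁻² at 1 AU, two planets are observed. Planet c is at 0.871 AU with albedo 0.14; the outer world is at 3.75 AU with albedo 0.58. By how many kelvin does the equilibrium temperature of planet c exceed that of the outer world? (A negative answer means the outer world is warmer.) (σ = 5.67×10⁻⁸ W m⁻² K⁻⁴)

T_eq = [S₀(1−A)/(4σd²)]^(1/4), so T ∝ (1−A)^(1/4) / √d.
T₁ = [1361×0.86/(4×5.67×10⁻⁸×0.871²)]^(1/4) = 287.19 K.
T₂ = [1361×0.42/(4×5.67×10⁻⁸×3.75²)]^(1/4) = 115.70 K.

ΔT ≈ 171.5 K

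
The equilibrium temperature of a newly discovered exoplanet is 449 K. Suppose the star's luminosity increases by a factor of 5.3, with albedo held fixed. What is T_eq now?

T_eq ≈ 681 K

T_eq ∝ L^(1/4) · d^(−1/2).
T′ = 449 × 5.3^(1/4) = 681 K.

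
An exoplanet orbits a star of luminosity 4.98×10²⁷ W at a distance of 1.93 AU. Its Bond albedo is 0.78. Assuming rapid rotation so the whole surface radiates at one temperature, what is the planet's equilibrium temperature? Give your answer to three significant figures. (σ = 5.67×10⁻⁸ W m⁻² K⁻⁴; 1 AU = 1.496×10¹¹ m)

d = 1.93 AU = 2.89×10¹¹ m.
Flux: S = L/(4πd²) = 4.98×10²⁷/(4π×(2.89×10¹¹)²) = 4750 W m⁻².
Energy balance: absorbed = emitted ⇒ πR²·S(1−A) = 4πR²·σT_eq⁴, so T_eq⁴ = S(1−A)/(4σ).
T_eq = [4750 × 0.22 / (4 × 5.67×10⁻⁸)]^(1/4) = (4.61×10⁹)^(1/4) = 261 K.

T_eq ≈ 261 K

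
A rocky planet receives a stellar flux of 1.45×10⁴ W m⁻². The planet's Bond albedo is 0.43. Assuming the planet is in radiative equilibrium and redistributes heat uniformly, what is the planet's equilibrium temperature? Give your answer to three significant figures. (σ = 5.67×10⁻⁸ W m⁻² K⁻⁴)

Energy balance: absorbed = emitted ⇒ πR²·S(1−A) = 4πR²·σT_eq⁴, so T_eq⁴ = S(1−A)/(4σ).
T_eq = [1.45×10⁴ × 0.57 / (4 × 5.67×10⁻⁸)]^(1/4) = (3.64×10¹⁰)^(1/4) = 437 K.

T_eq ≈ 437 K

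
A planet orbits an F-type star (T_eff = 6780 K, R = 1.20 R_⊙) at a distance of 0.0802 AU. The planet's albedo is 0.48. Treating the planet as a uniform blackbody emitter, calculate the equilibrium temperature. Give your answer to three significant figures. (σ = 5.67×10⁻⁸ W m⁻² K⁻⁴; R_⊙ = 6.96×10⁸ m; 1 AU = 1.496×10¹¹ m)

R_⋆ = 1.20 × 6.96×10⁸ = 8.35×10⁸ m.
d = 0.0802 AU = 1.20×10¹⁰ m.
L = 4πR_⋆²σT_⋆⁴ = 4π(8.35×10⁸)² × 5.67×10⁻⁸ × (6780)⁴ = 1.05×10²⁷ W.
S = L/(4πd²) = 5.81×10⁵ W m⁻².
Energy balance: absorbed = emitted ⇒ πR²·S(1−A) = 4πR²·σT_eq⁴, so T_eq⁴ = S(1−A)/(4σ).
T_eq = [5.81×10⁵ × 0.52 / (4 × 5.67×10⁻⁸)]^(1/4) = (1.33×10¹²)^(1/4) = 1070 K.

T_eq ≈ 1070 K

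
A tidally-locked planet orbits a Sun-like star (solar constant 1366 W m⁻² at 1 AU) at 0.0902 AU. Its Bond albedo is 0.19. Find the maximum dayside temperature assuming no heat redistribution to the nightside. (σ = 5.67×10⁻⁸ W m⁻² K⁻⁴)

Flux at 0.0902 AU: S = 1366/0.0902² = 1.68×10⁵ W m⁻².
With no redistribution each surface element balances locally: S(1−A) = σT⁴.
T = [1.68×10⁵ × 0.81 / 5.67×10⁻⁸]^(1/4) = (2.40×10¹²)^(1/4) = 1240 K.

T_ss ≈ 1240 K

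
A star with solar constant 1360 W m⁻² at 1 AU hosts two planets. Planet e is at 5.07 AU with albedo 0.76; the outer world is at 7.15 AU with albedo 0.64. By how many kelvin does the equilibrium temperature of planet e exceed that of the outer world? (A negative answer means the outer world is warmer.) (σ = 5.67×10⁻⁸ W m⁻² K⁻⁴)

T_eq = [S₀(1−A)/(4σd²)]^(1/4), so T ∝ (1−A)^(1/4) / √d.
T₁ = [1360×0.24/(4×5.67×10⁻⁸×5.07²)]^(1/4) = 86.50 K.
T₂ = [1360×0.36/(4×5.67×10⁻⁸×7.15²)]^(1/4) = 80.61 K.

ΔT ≈ 5.9 K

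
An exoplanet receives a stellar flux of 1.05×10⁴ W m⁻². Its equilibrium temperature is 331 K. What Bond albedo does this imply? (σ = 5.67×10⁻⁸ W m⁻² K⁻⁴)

From T_eq⁴ = S(1−A)/(4σ): 1−A = 4σT_eq⁴/S.
1−A = 4 × 5.67×10⁻⁸ × (331)⁴ / 1.05×10⁴ = 0.259.

A ≈ 0.74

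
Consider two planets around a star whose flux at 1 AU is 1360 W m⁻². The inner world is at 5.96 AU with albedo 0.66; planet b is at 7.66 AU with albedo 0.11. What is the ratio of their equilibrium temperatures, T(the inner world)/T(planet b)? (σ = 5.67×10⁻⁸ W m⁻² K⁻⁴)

T₁/T₂ ≈ 0.891

T_eq = [S₀(1−A)/(4σd²)]^(1/4), so T ∝ (1−A)^(1/4) / √d.
T₁ = [1360×0.34/(4×5.67×10⁻⁸×5.96²)]^(1/4) = 87.04 K.
T₂ = [1360×0.89/(4×5.67×10⁻⁸×7.66²)]^(1/4) = 97.66 K.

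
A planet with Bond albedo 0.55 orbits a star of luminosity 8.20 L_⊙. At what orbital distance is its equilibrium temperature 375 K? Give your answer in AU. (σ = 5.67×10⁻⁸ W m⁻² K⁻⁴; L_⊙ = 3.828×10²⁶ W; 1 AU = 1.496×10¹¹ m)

d ≈ 1.06 AU

L = 8.20 × 3.828×10²⁶ = 3.14×10²⁷ W.
From T_eq⁴ = L(1−A)/(16πσd²): d = √[L(1−A)/(16πσT_eq⁴)].
d = √[3.14×10²⁷ × 0.45 / (16π × 5.67×10⁻⁸ × (375)⁴)] = 1.58×10¹¹ m = 1.06 AU.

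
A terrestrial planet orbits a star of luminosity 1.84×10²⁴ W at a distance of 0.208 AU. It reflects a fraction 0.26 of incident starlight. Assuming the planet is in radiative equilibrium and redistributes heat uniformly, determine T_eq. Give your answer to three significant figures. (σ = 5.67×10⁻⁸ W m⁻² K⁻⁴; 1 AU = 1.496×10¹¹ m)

d = 0.208 AU = 3.11×10¹⁰ m.
Flux: S = L/(4πd²) = 1.84×10²⁴/(4π×(3.11×10¹⁰)²) = 151 W m⁻².
Energy balance: absorbed = emitted ⇒ πR²·S(1−A) = 4πR²·σT_eq⁴, so T_eq⁴ = S(1−A)/(4σ).
T_eq = [151 × 0.74 / (4 × 5.67×10⁻⁸)]^(1/4) = (4.93×10⁸)^(1/4) = 149 K.

T_eq ≈ 149 K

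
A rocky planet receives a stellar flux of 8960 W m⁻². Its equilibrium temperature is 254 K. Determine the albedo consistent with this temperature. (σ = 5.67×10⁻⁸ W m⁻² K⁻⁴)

A ≈ 0.89

From T_eq⁴ = S(1−A)/(4σ): 1−A = 4σT_eq⁴/S.
1−A = 4 × 5.67×10⁻⁸ × (254)⁴ / 8960 = 0.105.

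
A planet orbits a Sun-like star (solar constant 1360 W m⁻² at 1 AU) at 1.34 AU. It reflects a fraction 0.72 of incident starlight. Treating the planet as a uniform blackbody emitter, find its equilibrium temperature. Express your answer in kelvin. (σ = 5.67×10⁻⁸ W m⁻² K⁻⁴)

Flux at 1.34 AU: S = 1360/1.34² = 757 W m⁻².
Energy balance: absorbed = emitted ⇒ πR²·S(1−A) = 4πR²·σT_eq⁴, so T_eq⁴ = S(1−A)/(4σ).
T_eq = [757 × 0.28 / (4 × 5.67×10⁻⁸)]^(1/4) = (9.35×10⁸)^(1/4) = 175 K.

T_eq ≈ 175 K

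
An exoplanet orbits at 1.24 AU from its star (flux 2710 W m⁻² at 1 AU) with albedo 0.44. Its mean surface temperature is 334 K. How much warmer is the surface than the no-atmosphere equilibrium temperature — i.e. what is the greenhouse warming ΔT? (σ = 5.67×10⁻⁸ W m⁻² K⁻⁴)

ΔT ≈ 77.2 K

S = 2710/1.24² = 1762 W m⁻².
T_eq = [S(1−A)/(4σ)]^(1/4) = [1762×0.56/(4×5.67×10⁻⁸)]^(1/4) = 256.8 K.
ΔT = T_surf − T_eq = 334 − 256.8.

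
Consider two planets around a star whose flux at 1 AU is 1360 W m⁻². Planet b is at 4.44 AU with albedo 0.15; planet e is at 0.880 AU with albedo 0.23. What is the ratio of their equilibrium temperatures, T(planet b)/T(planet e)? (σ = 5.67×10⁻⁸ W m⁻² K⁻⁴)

T_eq = [S₀(1−A)/(4σd²)]^(1/4), so T ∝ (1−A)^(1/4) / √d.
T₁ = [1360×0.85/(4×5.67×10⁻⁸×4.44²)]^(1/4) = 126.81 K.
T₂ = [1360×0.77/(4×5.67×10⁻⁸×0.880²)]^(1/4) = 277.88 K.

T₁/T₂ ≈ 0.456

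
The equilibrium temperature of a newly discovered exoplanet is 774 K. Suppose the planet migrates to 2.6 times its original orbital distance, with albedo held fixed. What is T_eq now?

T_eq ≈ 480 K

T_eq ∝ L^(1/4) · d^(−1/2).
T′ = 774 / 2.6^(1/2) = 480 K.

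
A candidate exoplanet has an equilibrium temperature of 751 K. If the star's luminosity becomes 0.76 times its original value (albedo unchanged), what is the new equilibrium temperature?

T_eq ∝ L^(1/4) · d^(−1/2).
T′ = 751 × 0.76^(1/4) = 701 K.

T_eq ≈ 701 K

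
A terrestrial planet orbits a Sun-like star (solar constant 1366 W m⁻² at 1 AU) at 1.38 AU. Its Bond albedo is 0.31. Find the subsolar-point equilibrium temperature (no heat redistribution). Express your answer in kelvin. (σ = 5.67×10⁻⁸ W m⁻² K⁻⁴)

T_ss ≈ 306 K

Flux at 1.38 AU: S = 1366/1.38² = 717 W m⁻².
At the subsolar point the surface absorbs S(1−A) and emits σT⁴ per unit area — no factor of 4, since only the local patch is in balance.
T = [717 × 0.69 / 5.67×10⁻⁸]^(1/4) = (8.73×10⁹)^(1/4) = 306 K.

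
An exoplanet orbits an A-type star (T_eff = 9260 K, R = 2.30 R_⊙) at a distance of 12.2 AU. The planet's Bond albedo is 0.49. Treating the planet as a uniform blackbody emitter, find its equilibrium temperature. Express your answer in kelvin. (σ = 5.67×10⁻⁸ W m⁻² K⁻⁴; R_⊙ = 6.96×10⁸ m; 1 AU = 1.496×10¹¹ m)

R_⋆ = 2.30 × 6.96×10⁸ = 1.60×10⁹ m.
d = 12.2 AU = 1.83×10¹² m.
L = 4πR_⋆²σT_⋆⁴ = 4π(1.60×10⁹)² × 5.67×10⁻⁸ × (9260)⁴ = 1.34×10²⁸ W.
S = L/(4πd²) = 321 W m⁻².
Energy balance: absorbed = emitted ⇒ πR²·S(1−A) = 4πR²·σT_eq⁴, so T_eq⁴ = S(1−A)/(4σ).
T_eq = [321 × 0.51 / (4 × 5.67×10⁻⁸)]^(1/4) = (7.21×10⁸)^(1/4) = 164 K.

T_eq ≈ 164 K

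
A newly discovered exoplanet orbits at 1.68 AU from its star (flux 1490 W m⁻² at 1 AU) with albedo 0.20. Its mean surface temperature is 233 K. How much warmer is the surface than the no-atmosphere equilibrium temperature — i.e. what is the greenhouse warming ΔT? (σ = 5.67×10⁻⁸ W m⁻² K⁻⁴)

S = 1490/1.68² = 527.9 W m⁻².
T_eq = [S(1−A)/(4σ)]^(1/4) = [527.9×0.80/(4×5.67×10⁻⁸)]^(1/4) = 207.7 K.
ΔT = T_surf − T_eq = 233 − 207.7.

ΔT ≈ 25.3 K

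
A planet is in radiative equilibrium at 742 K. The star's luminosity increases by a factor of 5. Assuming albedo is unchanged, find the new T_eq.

T_eq ≈ 1110 K

T_eq ∝ L^(1/4) · d^(−1/2).
T′ = 742 × 5^(1/4) = 1110 K.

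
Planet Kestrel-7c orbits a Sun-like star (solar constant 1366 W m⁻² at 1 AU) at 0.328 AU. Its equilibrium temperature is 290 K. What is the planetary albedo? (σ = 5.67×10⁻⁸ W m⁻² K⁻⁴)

Flux at 0.328 AU: S = 1366/0.328² = 1.27×10⁴ W m⁻².
From T_eq⁴ = S(1−A)/(4σ): 1−A = 4σT_eq⁴/S.
1−A = 4 × 5.67×10⁻⁸ × (290)⁴ / 1.27×10⁴ = 0.126.

A ≈ 0.87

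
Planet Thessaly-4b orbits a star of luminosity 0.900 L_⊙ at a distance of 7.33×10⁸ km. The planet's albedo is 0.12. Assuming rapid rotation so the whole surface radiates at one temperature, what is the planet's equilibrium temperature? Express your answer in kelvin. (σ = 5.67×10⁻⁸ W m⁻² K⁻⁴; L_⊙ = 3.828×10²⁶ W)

T_eq ≈ 119 K

d = 7.33×10⁸ km = 7.33×10¹¹ m.
L = 0.900 × 3.828×10²⁶ = 3.45×10²⁶ W.
Flux: S = L/(4πd²) = 3.45×10²⁶/(4π×(7.33×10¹¹)²) = 51.0 W m⁻².
Energy balance: absorbed = emitted ⇒ πR²·S(1−A) = 4πR²·σT_eq⁴, so T_eq⁴ = S(1−A)/(4σ).
T_eq = [51.0 × 0.88 / (4 × 5.67×10⁻⁸)]^(1/4) = (1.98×10⁸)^(1/4) = 119 K.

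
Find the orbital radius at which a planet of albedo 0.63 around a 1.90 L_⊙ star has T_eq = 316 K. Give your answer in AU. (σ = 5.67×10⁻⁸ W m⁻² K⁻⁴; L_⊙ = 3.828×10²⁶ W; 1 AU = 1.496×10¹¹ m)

d ≈ 0.650 AU

L = 1.90 × 3.828×10²⁶ = 7.27×10²⁶ W.
From T_eq⁴ = L(1−A)/(16πσd²): d = √[L(1−A)/(16πσT_eq⁴)].
d = √[7.27×10²⁶ × 0.37 / (16π × 5.67×10⁻⁸ × (316)⁴)] = 9.73×10¹⁰ m = 0.650 AU.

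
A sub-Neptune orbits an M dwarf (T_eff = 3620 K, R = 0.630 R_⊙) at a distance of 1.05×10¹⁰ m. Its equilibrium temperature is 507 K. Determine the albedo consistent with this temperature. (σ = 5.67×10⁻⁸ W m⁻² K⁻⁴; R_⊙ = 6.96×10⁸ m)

R_⋆ = 0.630 × 6.96×10⁸ = 4.38×10⁸ m.
L = 4πR_⋆²σT_⋆⁴ = 4π(4.38×10⁸)² × 5.67×10⁻⁸ × (3620)⁴ = 2.35×10²⁵ W.
S = L/(4πd²) = 1.70×10⁴ W m⁻².
From T_eq⁴ = S(1−A)/(4σ): 1−A = 4σT_eq⁴/S.
1−A = 4 × 5.67×10⁻⁸ × (507)⁴ / 1.70×10⁴ = 0.883.

A ≈ 0.12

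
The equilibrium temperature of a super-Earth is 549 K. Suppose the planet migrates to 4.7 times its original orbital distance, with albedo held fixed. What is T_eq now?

T_eq ≈ 253 K

T_eq ∝ L^(1/4) · d^(−1/2).
T′ = 549 / 4.7^(1/2) = 253 K.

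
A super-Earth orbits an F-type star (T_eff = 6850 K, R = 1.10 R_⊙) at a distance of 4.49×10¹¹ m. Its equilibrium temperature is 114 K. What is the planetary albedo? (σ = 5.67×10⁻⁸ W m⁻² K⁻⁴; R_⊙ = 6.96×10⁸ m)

A ≈ 0.89

R_⋆ = 1.10 × 6.96×10⁸ = 7.66×10⁸ m.
L = 4πR_⋆²σT_⋆⁴ = 4π(7.66×10⁸)² × 5.67×10⁻⁸ × (6850)⁴ = 9.20×10²⁶ W.
S = L/(4πd²) = 363 W m⁻².
From T_eq⁴ = S(1−A)/(4σ): 1−A = 4σT_eq⁴/S.
1−A = 4 × 5.67×10⁻⁸ × (114)⁴ / 363 = 0.106.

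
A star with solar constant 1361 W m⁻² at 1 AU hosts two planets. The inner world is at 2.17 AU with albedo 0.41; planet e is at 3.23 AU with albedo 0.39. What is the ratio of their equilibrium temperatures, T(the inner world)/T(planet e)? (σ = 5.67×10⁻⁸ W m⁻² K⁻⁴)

T_eq = [S₀(1−A)/(4σd²)]^(1/4), so T ∝ (1−A)^(1/4) / √d.
T₁ = [1361×0.59/(4×5.67×10⁻⁸×2.17²)]^(1/4) = 165.59 K.
T₂ = [1361×0.61/(4×5.67×10⁻⁸×3.23²)]^(1/4) = 136.86 K.

T₁/T₂ ≈ 1.210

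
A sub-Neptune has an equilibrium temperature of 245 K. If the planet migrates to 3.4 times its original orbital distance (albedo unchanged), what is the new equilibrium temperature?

T_eq ≈ 133 K

T_eq ∝ L^(1/4) · d^(−1/2).
T′ = 245 / 3.4^(1/2) = 133 K.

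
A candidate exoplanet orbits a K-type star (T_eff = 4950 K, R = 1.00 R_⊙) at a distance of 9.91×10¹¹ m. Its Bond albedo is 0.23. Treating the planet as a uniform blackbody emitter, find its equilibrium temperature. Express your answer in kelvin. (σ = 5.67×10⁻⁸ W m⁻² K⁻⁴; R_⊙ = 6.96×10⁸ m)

R_⋆ = 1.00 × 6.96×10⁸ = 6.96×10⁸ m.
L = 4πR_⋆²σT_⋆⁴ = 4π(6.96×10⁸)² × 5.67×10⁻⁸ × (4950)⁴ = 2.07×10²⁶ W.
S = L/(4πd²) = 16.8 W m⁻².
Energy balance: absorbed = emitted ⇒ πR²·S(1−A) = 4πR²·σT_eq⁴, so T_eq⁴ = S(1−A)/(4σ).
T_eq = [16.8 × 0.77 / (4 × 5.67×10⁻⁸)]^(1/4) = (5.70×10⁷)^(1/4) = 86.9 K.

T_eq ≈ 86.9 K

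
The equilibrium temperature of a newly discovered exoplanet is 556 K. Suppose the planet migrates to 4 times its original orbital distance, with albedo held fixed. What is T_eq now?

T_eq ∝ L^(1/4) · d^(−1/2).
T′ = 556 / 4^(1/2) = 278 K.

T_eq ≈ 278 K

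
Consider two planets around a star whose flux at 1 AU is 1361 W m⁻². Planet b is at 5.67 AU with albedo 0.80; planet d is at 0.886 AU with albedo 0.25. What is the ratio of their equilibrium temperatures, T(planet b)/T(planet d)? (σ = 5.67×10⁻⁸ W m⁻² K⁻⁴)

T₁/T₂ ≈ 0.284

T_eq = [S₀(1−A)/(4σd²)]^(1/4), so T ∝ (1−A)^(1/4) / √d.
T₁ = [1361×0.20/(4×5.67×10⁻⁸×5.67²)]^(1/4) = 78.17 K.
T₂ = [1361×0.75/(4×5.67×10⁻⁸×0.886²)]^(1/4) = 275.17 K.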